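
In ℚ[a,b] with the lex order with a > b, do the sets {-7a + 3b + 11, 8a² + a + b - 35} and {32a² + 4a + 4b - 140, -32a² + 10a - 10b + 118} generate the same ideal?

For a fixed monomial order, each ideal has a unique reduced Gröbner basis; comparing bases decides equality.
Buchberger on the first generating set:
f_1 = -7a + 3b + 11, LT = a.
f_2 = 8a² + a + b - 35, LT = a².

S(f_1,f_2): lcm = a². S = -3/7ab - 95/56a - ⅛b + 35/8.
  leading term ab: subtract (3/49b)·f_1 from -3/7ab - 95/56a - ⅛b + 35/8 → -95/56a - 9/49b² - 313/392b + 35/8
  leading term a: subtract (95/392)·f_1 from -95/56a - 9/49b² - 313/392b + 35/8 → -9/49b² - 299/196b + 335/196
  leading term b²: no divisor's leading term divides it; move -9/49b² to the remainder.
  leading term b: no divisor's leading term divides it; move -299/196b to the remainder.
  leading term 1: no divisor's leading term divides it; move 335/196 to the remainder.
  remainder -9/49b² - 299/196b + 335/196 ≠ 0; add g_3 = -9/49b² - 299/196b + 335/196 to the basis.

The other S-polynomials (S(f_1,g_3), S(f_2,g_3)) all reduce to 0 modulo the current basis, so we have a Gröbner basis.
Inter-reduce: drop elements whose leading term is divisible by another's, tail-reduce, and make monic.
Reduced Gröbner basis: {a - 3/7b - 11/7, b² + 299/36b - 335/36}.

Buchberger on the second generating set:
h_1 = 32a² + 4a + 4b - 140, LT = a².
h_2 = -32a² + 10a - 10b + 118, LT = a².

S(h_1,h_2): lcm = a². S = 7/16a - 3/16b - 11/16.
  leading term a: no divisor's leading term divides it; move 7/16a to the remainder.
  leading term b: no divisor's leading term divides it; move -3/16b to the remainder.
  leading term 1: no divisor's leading term divides it; move -11/16 to the remainder.
  remainder 7/16a - 3/16b - 11/16 ≠ 0; add k_3 = 7/16a - 3/16b - 11/16 to the basis.

S(h_1,k_3): lcm = a². S = 3/7ab + 95/56a + ⅛b - 35/8.
  leading term ab: subtract (48/49b)·k_3 from 3/7ab + 95/56a + ⅛b - 35/8 → 95/56a + 9/49b² + 313/392b - 35/8
  leading term a: subtract (190/49)·k_3 from 95/56a + 9/49b² + 313/392b - 35/8 → 9/49b² + 299/196b - 335/196
  leading term b²: no divisor's leading term divides it; move 9/49b² to the remainder.
  leading term b: no divisor's leading term divides it; move 299/196b to the remainder.
  leading term 1: no divisor's leading term divides it; move -335/196 to the remainder.
  remainder 9/49b² + 299/196b - 335/196 ≠ 0; add k_4 = 9/49b² + 299/196b - 335/196 to the basis.

The other S-polynomials (S(h_2,k_3), S(h_1,k_4), S(h_2,k_4), S(k_3,k_4)) all reduce to 0 modulo the current basis, so we have a Gröbner basis.
Inter-reduce: drop elements whose leading term is divisible by another's, tail-reduce, and make monic.
Reduced Gröbner basis: {a - 3/7b - 11/7, b² + 299/36b - 335/36}.

Same reduced basis, so the two generating sets span the same ideal.

Yes, the ideals are equal.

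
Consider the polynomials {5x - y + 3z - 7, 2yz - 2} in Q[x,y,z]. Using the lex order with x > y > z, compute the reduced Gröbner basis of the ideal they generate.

G = {x - \tfrac{1}{5}y + \tfrac{3}{5}z - \tfrac{7}{5}, yz - 1}

This is the nonlinear analogue of row-reducing a linear system.

f_1 = 5x - y + 3z - 7, LT = x.
f_2 = 2yz - 2, LT = yz.

The S-polynomials (S(f_1,f_2)) all reduce to 0 modulo the current basis, so we have a Gröbner basis.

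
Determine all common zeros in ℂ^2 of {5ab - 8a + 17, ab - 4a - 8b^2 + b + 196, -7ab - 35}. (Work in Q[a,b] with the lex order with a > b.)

Compute a lex Gröbner basis by Buchberger's algorithm.
f_1 = 5ab - 8a + 17, LT = ab.
f_2 = ab - 4a - 8b^2 + b + 196, LT = ab.
f_3 = -7ab - 35, LT = ab.

S(f_1,f_2): lcm = ab. S = 12/5a + 8b^2 - b - 963/5.
  reduce S modulo (f_1, f_2, f_3):
  remainder 12/5a + 8b^2 - b - 963/5 ≠ 0; add h_4 = 12/5a + 8b^2 - b - 963/5 to the basis.

S(f_1,f_3): lcm = ab. S = -8/5a - 8/5.
  reduce S modulo (f_1, f_2, f_3, h_4):
  remainder 16/3b^2 - 2/3b - 130 ≠ 0; add h_5 = 16/3b^2 - 2/3b - 130 to the basis.

S(f_1,h_4): lcm = ab. S = -8/5a - 10/3b^3 + 5/12b^2 + 321/4b + 17/5.
  reduce S modulo (f_1, f_2, f_3, h_4, h_5):
  remainder -b + 5 ≠ 0; add h_6 = -b + 5 to the basis.

The other S-polynomials (S(f_2,f_3), S(f_2,h_4), S(f_3,h_4), S(f_1,h_5), S(f_2,h_5), S(f_3,h_5), S(h_4,h_5), S(f_1,h_6), S(f_2,h_6), S(f_3,h_6), S(h_4,h_6), S(h_5,h_6)) all reduce to 0 modulo the current basis, so we have a Gröbner basis.
Inter-reduce: drop elements whose leading term is divisible by another's, tail-reduce, and make monic.
Reduced Gröbner basis: {a + 1, b - 5}.

Since the basis is lex-ordered, b - 5 is univariate in b. Its roots are {5}. Back-substituting each root into the other basis elements fixes the other coordinates.
  b = 5: the earlier basis element becomes a + 1 = 0, giving a = -1 — point (-1, 5).

{(-1, 5)}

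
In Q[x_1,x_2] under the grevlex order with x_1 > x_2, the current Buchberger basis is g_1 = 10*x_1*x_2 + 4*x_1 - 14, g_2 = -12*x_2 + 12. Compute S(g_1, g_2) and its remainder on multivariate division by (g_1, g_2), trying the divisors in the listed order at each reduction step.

lcm(LM(g_1), LM(g_2)) = x_1*x_2.
S = (lcm/LT(g_1))·g_1 − (lcm/LT(g_2))·g_2 = 7/5*x_1 - 7/5.
Reduce S modulo (g_1, g_2) in that order:
  leading term x_1: no divisor's leading term divides it; move 7/5*x_1 to the remainder.
  leading term 1: no divisor's leading term divides it; move -7/5 to the remainder.
The remainder 7/5*x_1 - 7/5 is nonzero, so it would be added as the next basis element.

S(g_1, g_2) = 7/5*x_1 - 7/5; remainder on division = 7/5*x_1 - 7/5.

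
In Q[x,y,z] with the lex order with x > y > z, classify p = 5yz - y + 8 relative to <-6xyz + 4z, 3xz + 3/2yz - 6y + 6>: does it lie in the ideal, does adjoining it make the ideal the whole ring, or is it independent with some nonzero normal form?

First compute the reduced Gröbner basis of I by Buchberger's algorithm.
f_1 = -6xyz + 4z, LT = xyz.
f_2 = 3xz + 3/2yz - 6y + 6, LT = xz.

S(f_1,f_2): lcm = xyz. S = -1/2y^2z + 2y^2 - 2y - 2/3z.
  reduce S modulo (f_1, f_2):
  remainder -1/2y^2z + 2y^2 - 2y - 2/3z ≠ 0; add h_3 = -1/2y^2z + 2y^2 - 2y - 2/3z to the basis.

S(f_1,h_3): lcm = xy^2z. S = 4xy^2 - 4xy - 4/3xz - 2/3yz.
  reduce S modulo (f_1, f_2, h_3):
  remainder 4xy^2 - 4xy - 8/3y + 8/3 ≠ 0; add h_4 = 4xy^2 - 4xy - 8/3y + 8/3 to the basis.

The other S-polynomials (S(f_2,h_3), S(f_1,h_4), S(f_2,h_4), S(h_3,h_4)) all reduce to 0 modulo the current basis, so we have a Gröbner basis.
Inter-reduce: drop elements whose leading term is divisible by another's, tail-reduce, and make monic.
Reduced Gröbner basis: {xy^2 - xy - 2/3y + 2/3, xz + 1/2yz - 2y + 2, y^2z - 4y^2 + 4y + 4/3z}.
Label its elements g_1 = xy^2 - xy - 2/3y + 2/3, g_2 = xz + 1/2yz - 2y + 2, g_3 = y^2z - 4y^2 + 4y + 4/3z.

Reduce p = 5yz - y + 8 modulo G:
  leading term yz: no divisor's leading term divides it; move 5yz to the remainder.
  leading term y: no divisor's leading term divides it; move -y to the remainder.
  leading term 1: no divisor's leading term divides it; move 8 to the remainder.
  normal form = 5yz - y + 8.
The normal form is nonzero, so p ∉ I. Since p minus its normal form lies in I, I + (p) = I + (r) where r = 5yz - y + 8; decide whether this ideal is the whole ring.
Run Buchberger on G together with r (pairs among the g_i already reduce to 0 since G is a Gröbner basis):
g_1 = xy^2 - xy - 2/3y + 2/3, LT = xy^2.
g_2 = xz + 1/2yz - 2y + 2, LT = xz.
g_3 = y^2z - 4y^2 + 4y + 4/3z, LT = y^2z.
r = 5yz - y + 8, LT = yz.

S(g_1,r): lcm = xy^2z. S = 1/5xy^2 - xyz - 8/5xy - 2/3yz + 2/3z.
  reduce S modulo (g_1, g_2, g_3, r):
  remainder -7/5xy + 14/15 ≠ 0; add m_5 = -7/5xy + 14/15 to the basis.

S(g_2,r): lcm = xyz. S = 1/5xy - 8/5x + 1/2y^2z - 2y^2 + 2y.
  reduce S modulo (g_1, g_2, g_3, r, m_5):
  remainder -8/5x - 2/3z + 2/15 ≠ 0; add m_6 = -8/5x - 2/3z + 2/15 to the basis.

S(g_3,r): lcm = y^2z. S = -19/5y^2 + 12/5y + 4/3z.
  reduce S modulo (g_1, g_2, g_3, r, m_5, m_6):
  remainder -19/5y^2 + 12/5y + 4/3z ≠ 0; add m_7 = -19/5y^2 + 12/5y + 4/3z to the basis.

S(g_2,m_6): lcm = xz. S = 1/2yz - 2y - 5/12z^2 + 1/12z + 2.
  reduce S modulo (g_1, g_2, g_3, r, m_5, m_6, m_7):
  remainder -19/10y - 5/12z^2 + 1/12z + 6/5 ≠ 0; add m_8 = -19/10y - 5/12z^2 + 1/12z + 6/5 to the basis.

S(r,m_8): lcm = yz. S = -1/5y - 25/114z^3 + 5/114z^2 + 12/19z + 8/5.
  reduce S modulo (g_1, g_2, g_3, r, m_5, m_6, m_7, m_8):
  remainder -25/114z^3 + 5/57z^2 + 71/114z + 28/19 ≠ 0; add m_9 = -25/114z^3 + 5/57z^2 + 71/114z + 28/19 to the basis.

The other S-polynomials (S(g_1,g_2), S(g_1,g_3), S(g_2,g_3), S(g_1,m_5), S(g_2,m_5), S(g_3,m_5), S(r,m_5), S(g_1,m_6), S(g_3,m_6), S(r,m_6), S(m_5,m_6), S(g_1,m_7), S(g_2,m_7), S(g_3,m_7), S(r,m_7), S(m_5,m_7), S(m_6,m_7), S(g_1,m_8), S(g_2,m_8), S(g_3,m_8), S(m_5,m_8), S(m_6,m_8), S(m_7,m_8), S(g_1,m_9), S(g_2,m_9), S(g_3,m_9), S(r,m_9), S(m_5,m_9), S(m_6,m_9), S(m_7,m_9), S(m_8,m_9)) all reduce to 0 modulo the current basis, so we have a Gröbner basis.
Inter-reduce: drop elements whose leading term is divisible by another's, tail-reduce, and make monic.
Reduced Gröbner basis: {x + 5/12z - 1/12, y + 25/114z^2 - 5/114z - 12/19, z^3 - 2/5z^2 - 71/25z - 168/25}.
The reduced Gröbner basis of I + (p) is {x + 5/12z - 1/12, y + 25/114z^2 - 5/114z - 12/19, z^3 - 2/5z^2 - 71/25z - 168/25} ≠ {1}, a proper ideal, so the enlarged system stays consistent: p is independent of I, with normal form 5yz - y + 8.

The remainder on division by a Gröbner basis is unique — it is the normal form.

5yz - y + 8 is independent of I; its normal form modulo I is 5yz - y + 8.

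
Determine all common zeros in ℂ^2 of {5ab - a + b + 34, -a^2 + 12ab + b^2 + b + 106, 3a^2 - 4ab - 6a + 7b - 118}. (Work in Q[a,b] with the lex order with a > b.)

{(-4, 2)}

Compute a lex Gröbner basis by Buchberger's algorithm.
f_1 = 5ab - a + b + 34, LT = ab.
f_2 = -a^2 + 12ab + b^2 + b + 106, LT = a^2.
f_3 = 3a^2 - 4ab - 6a + 7b - 118, LT = a^2.

S(f_1,f_2): lcm = a^2b. S = -1/5a^2 + 12ab^2 + 1/5ab + 34/5a + b^3 + b^2 + 106b.
  leading term a^2: subtract (1/5)·f_2 from -1/5a^2 + 12ab^2 + 1/5ab + 34/5a + b^3 + b^2 + 106b → 12ab^2 - 11/5ab + 34/5a + b^3 + 4/5b^2 + 529/5b - 106/5
  leading term ab^2: subtract (12/5b)·f_1 from 12ab^2 - 11/5ab + 34/5a + b^3 + 4/5b^2 + 529/5b - 106/5 → 1/5ab + 34/5a + b^3 - 8/5b^2 + 121/5b - 106/5
  leading term ab: subtract (1/25)·f_1 from 1/5ab + 34/5a + b^3 - 8/5b^2 + 121/5b - 106/5 → 171/25a + b^3 - 8/5b^2 + 604/25b - 564/25
  leading term a: no divisor's leading term divides it; move 171/25a to the remainder.
  leading term b^3: no divisor's leading term divides it; move b^3 to the remainder.
  leading term b^2: no divisor's leading term divides it; move -8/5b^2 to the remainder.
  leading term b: no divisor's leading term divides it; move 604/25b to the remainder.
  leading term 1: no divisor's leading term divides it; move -564/25 to the remainder.
  remainder 171/25a + b^3 - 8/5b^2 + 604/25b - 564/25 ≠ 0; add h_4 = 171/25a + b^3 - 8/5b^2 + 604/25b - 564/25 to the basis.

S(f_1,f_3): lcm = a^2b. S = -1/5a^2 + 4/3ab^2 + 11/5ab + 34/5a - 7/3b^2 + 118/3b.
  leading term a^2: subtract (1/5)·f_2 from -1/5a^2 + 4/3ab^2 + 11/5ab + 34/5a - 7/3b^2 + 118/3b → 4/3ab^2 - 1/5ab + 34/5a - 38/15b^2 + 587/15b - 106/5
  leading term ab^2: subtract (4/15b)·f_1 from 4/3ab^2 - 1/5ab + 34/5a - 38/15b^2 + 587/15b - 106/5 → 1/15ab + 34/5a - 14/5b^2 + 451/15b - 106/5
  leading term ab: subtract (1/75)·f_1 from 1/15ab + 34/5a - 14/5b^2 + 451/15b - 106/5 → 511/75a - 14/5b^2 + 2254/75b - 1624/75
  leading term a: subtract (511/513)·h_4 from 511/75a - 14/5b^2 + 2254/75b - 1624/75 → -511/513b^3 - 3094/2565b^2 + 15358/2565b + 140/171
  leading term b^3: no divisor's leading term divides it; move -511/513b^3 to the remainder.
  leading term b^2: no divisor's leading term divides it; move -3094/2565b^2 to the remainder.
  leading term b: no divisor's leading term divides it; move 15358/2565b to the remainder.
  leading term 1: no divisor's leading term divides it; move 140/171 to the remainder.
  remainder -511/513b^3 - 3094/2565b^2 + 15358/2565b + 140/171 ≠ 0; add h_5 = -511/513b^3 - 3094/2565b^2 + 15358/2565b + 140/171 to the basis.

S(f_2,f_3): lcm = a^2. S = -32/3ab + 2a - b^2 - 10/3b - 200/3.
  leading term ab: subtract (-32/15)·f_1 from -32/3ab + 2a - b^2 - 10/3b - 200/3 → -2/15a - b^2 - 6/5b + 88/15
  leading term a: subtract (-10/513)·h_4 from -2/15a - b^2 - 6/5b + 88/15 → 10/513b^3 - 529/513b^2 - 374/513b + 928/171
  leading term b^3: subtract (-10/511)·h_5 from 10/513b^3 - 529/513b^2 - 374/513b + 928/171 → -77/73b^2 - 134/219b + 1192/219
  leading term b^2: no divisor's leading term divides it; move -77/73b^2 to the remainder.
  leading term b: no divisor's leading term divides it; move -134/219b to the remainder.
  leading term 1: no divisor's leading term divides it; move 1192/219 to the remainder.
  remainder -77/73b^2 - 134/219b + 1192/219 ≠ 0; add h_6 = -77/73b^2 - 134/219b + 1192/219 to the basis.

S(f_1,h_4): lcm = ab. S = -1/5a - 25/171b^4 + 40/171b^3 - 604/171b^2 + 997/285b + 34/5.
  leading term a: subtract (-5/171)·h_4 from -1/5a - 25/171b^4 + 40/171b^3 - 604/171b^2 + 997/285b + 34/5 → -25/171b^4 + 5/19b^3 - 68/19b^2 + 719/171b + 350/57
  leading term b^4: subtract (75/511b)·h_5 from -25/171b^4 + 5/19b^3 - 68/19b^2 + 719/171b + 350/57 → 5495/12483b^3 - 55646/12483b^2 + 50987/12483b + 350/57
  leading term b^3: subtract (-2355/5329)·h_5 from 5495/12483b^3 - 55646/12483b^2 + 50987/12483b + 350/57 → -26596/5329b^2 + 35867/5329b + 34650/5329
  leading term b^2: subtract (26596/5621)·h_6 from -26596/5329b^2 + 35867/5329b + 34650/5329 → 162317/16863b - 324634/16863
  leading term b: no divisor's leading term divides it; move 162317/16863b to the remainder.
  leading term 1: no divisor's leading term divides it; move -324634/16863 to the remainder.
  remainder 162317/16863b - 324634/16863 ≠ 0; add h_7 = 162317/16863b - 324634/16863 to the basis.

The other S-polynomials (S(f_2,h_4), S(f_3,h_4), S(f_1,h_5), S(f_2,h_5), S(f_3,h_5), S(h_4,h_5), S(f_1,h_6), S(f_2,h_6), S(f_3,h_6), S(h_4,h_6), S(h_5,h_6), S(f_1,h_7), S(f_2,h_7), S(f_3,h_7), S(h_4,h_7), S(h_5,h_7), S(h_6,h_7)) all reduce to 0 modulo the current basis, so we have a Gröbner basis.
Inter-reduce: drop elements whose leading term is divisible by another's, tail-reduce, and make monic.
Reduced Gröbner basis: {a + 4, b - 2}.

A lex Gröbner basis eliminates variables successively. Here b - 2 depends only on b, with roots {2}; lifting each root through the earlier basis elements recovers the full solutions.
  b = 2: the earlier basis element becomes a + 4 = 0, giving a = -4 — point (-4, 2).
Zero-dimensionality of the ideal guarantees finitely many solutions over ℂ.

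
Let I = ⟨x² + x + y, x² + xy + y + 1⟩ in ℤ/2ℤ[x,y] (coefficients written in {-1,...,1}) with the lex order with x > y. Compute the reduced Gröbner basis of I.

f_1 = x² + x + y, LT = x².
f_2 = x² + xy + y + 1, LT = x².

S(f_1,f_2): lcm = x². S = xy + x + 1.
  leading term xy: no divisor's leading term divides it; move xy to the remainder.
  leading term x: no divisor's leading term divides it; move x to the remainder.
  leading term 1: no divisor's leading term divides it; move 1 to the remainder.
  remainder xy + x + 1 ≠ 0; add g_3 = xy + x + 1 to the basis.

S(f_1,g_3): lcm = x²y. S = x² + xy + x + y².
  leading term x²: subtract (1)·f_1 from x² + xy + x + y² → xy + y² + y
  leading term xy: subtract (1)·g_3 from xy + y² + y → x + y² + y + 1
  leading term x: no divisor's leading term divides it; move x to the remainder.
  leading term y²: no divisor's leading term divides it; move y² to the remainder.
  leading term y: no divisor's leading term divides it; move y to the remainder.
  leading term 1: no divisor's leading term divides it; move 1 to the remainder.
  remainder x + y² + y + 1 ≠ 0; add g_4 = x + y² + y + 1 to the basis.

S(g_3,g_4): lcm = xy. S = x + y³ + y² + y + 1.
  leading term x: subtract (1)·g_4 from x + y³ + y² + y + 1 → y³
  leading term y³: no divisor's leading term divides it; move y³ to the remainder.
  remainder y³ ≠ 0; add g_5 = y³ to the basis.

The other S-polynomials (S(f_2,g_3), S(f_1,g_4), S(f_2,g_4), S(f_1,g_5), S(f_2,g_5), S(g_3,g_5), S(g_4,g_5)) all reduce to 0 modulo the current basis, so we have a Gröbner basis.
Inter-reduce: drop elements whose leading term is divisible by another's, tail-reduce, and make monic.

G = {x + y² + y + 1, y³}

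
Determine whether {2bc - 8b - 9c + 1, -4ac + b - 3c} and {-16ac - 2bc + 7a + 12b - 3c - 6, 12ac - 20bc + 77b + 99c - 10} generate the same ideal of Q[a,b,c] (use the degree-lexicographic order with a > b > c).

For a fixed monomial order, each ideal has a unique reduced Gröbner basis; comparing bases decides equality.
Buchberger on the first generating set:
f_1 = 2bc - 8b - 9c + 1, LT = bc.
f_2 = -4ac + b - 3c, LT = ac.

S(f_1,f_2): lcm = abc. S = -4ab - \tfrac{9}{2}ac + \tfrac{1}{4}b^{2} - \tfrac{3}{4}bc + \tfrac{1}{2}a.
  leading term ab: no divisor's leading term divides it; move -4ab to the remainder.
  leading term ac: subtract (\tfrac{9}{8})·f_2 from -\tfrac{9}{2}ac + \tfrac{1}{4}b^{2} - \tfrac{3}{4}bc + \tfrac{1}{2}a → \tfrac{1}{4}b^{2} - \tfrac{3}{4}bc + \tfrac{1}{2}a - \tfrac{9}{8}b + \tfrac{27}{8}c
  leading term b^{2}: no divisor's leading term divides it; move \tfrac{1}{4}b^{2} to the remainder.
  leading term bc: subtract (-\tfrac{3}{8})·f_1 from -\tfrac{3}{4}bc + \tfrac{1}{2}a - \tfrac{9}{8}b + \tfrac{27}{8}c → \tfrac{1}{2}a - \tfrac{33}{8}b + \tfrac{3}{8}
  leading term a: no divisor's leading term divides it; move \tfrac{1}{2}a to the remainder.
  leading term b: no divisor's leading term divides it; move -\tfrac{33}{8}b to the remainder.
  leading term 1: no divisor's leading term divides it; move \tfrac{3}{8} to the remainder.
  remainder -4ab + \tfrac{1}{4}b^{2} + \tfrac{1}{2}a - \tfrac{33}{8}b + \tfrac{3}{8} ≠ 0; add g_3 = -4ab + \tfrac{1}{4}b^{2} + \tfrac{1}{2}a - \tfrac{33}{8}b + \tfrac{3}{8} to the basis.

The other S-polynomials (S(f_1,g_3), S(f_2,g_3)) all reduce to 0 modulo the current basis, so we have a Gröbner basis.
Inter-reduce: drop elements whose leading term is divisible by another's, tail-reduce, and make monic.
Reduced Gröbner basis: {ab - \tfrac{1}{16}b^{2} - \tfrac{1}{8}a + \tfrac{33}{32}b - \tfrac{3}{32}, ac - \tfrac{1}{4}b + \tfrac{3}{4}c, bc - 4b - \tfrac{9}{2}c + \tfrac{1}{2}}.

Buchberger on the second generating set:
h_1 = -16ac - 2bc + 7a + 12b - 3c - 6, LT = ac.
h_2 = 12ac - 20bc + 77b + 99c - 10, LT = ac.

S(h_1,h_2): lcm = ac. S = \tfrac{43}{24}bc - \tfrac{7}{16}a - \tfrac{43}{6}b - \tfrac{129}{16}c + \tfrac{29}{24}.
  leading term bc: no divisor's leading term divides it; move \tfrac{43}{24}bc to the remainder.
  leading term a: no divisor's leading term divides it; move -\tfrac{7}{16}a to the remainder.
  leading term b: no divisor's leading term divides it; move -\tfrac{43}{6}b to the remainder.
  leading term c: no divisor's leading term divides it; move -\tfrac{129}{16}c to the remainder.
  leading term 1: no divisor's leading term divides it; move \tfrac{29}{24} to the remainder.
  remainder \tfrac{43}{24}bc - \tfrac{7}{16}a - \tfrac{43}{6}b - \tfrac{129}{16}c + \tfrac{29}{24} ≠ 0; add k_3 = \tfrac{43}{24}bc - \tfrac{7}{16}a - \tfrac{43}{6}b - \tfrac{129}{16}c + \tfrac{29}{24} to the basis.

S(h_1,k_3): lcm = abc. S = \tfrac{1}{8}b^{2}c + \tfrac{21}{86}a^{2} + \tfrac{57}{16}ab + \tfrac{9}{2}ac - \tfrac{3}{4}b^{2} + \tfrac{3}{16}bc - \tfrac{29}{43}a + \tfrac{3}{8}b.
  leading term b^{2}c: subtract (\tfrac{3}{43}b)·k_3 from \tfrac{1}{8}b^{2}c + \tfrac{21}{86}a^{2} + \tfrac{57}{16}ab + \tfrac{9}{2}ac - \tfrac{3}{4}b^{2} + \tfrac{3}{16}bc - \tfrac{29}{43}a + \tfrac{3}{8}b → \tfrac{21}{86}a^{2} + \tfrac{309}{86}ab + \tfrac{9}{2}ac - \tfrac{1}{4}b^{2} + \tfrac{3}{4}bc - \tfrac{29}{43}a + \tfrac{25}{86}b
  leading term a^{2}: no divisor's leading term divides it; move \tfrac{21}{86}a^{2} to the remainder.
  leading term ab: no divisor's leading term divides it; move \tfrac{309}{86}ab to the remainder.
  leading term ac: subtract (-\tfrac{9}{32})·h_1 from \tfrac{9}{2}ac - \tfrac{1}{4}b^{2} + \tfrac{3}{4}bc - \tfrac{29}{43}a + \tfrac{25}{86}b → -\tfrac{1}{4}b^{2} + \tfrac{3}{16}bc + \tfrac{1781}{1376}a + \tfrac{1261}{344}b - \tfrac{27}{32}c - \tfrac{27}{16}
  leading term b^{2}: no divisor's leading term divides it; move -\tfrac{1}{4}b^{2} to the remainder.
  leading term bc: subtract (\tfrac{9}{86})·k_3 from \tfrac{3}{16}bc + \tfrac{1781}{1376}a + \tfrac{1261}{344}b - \tfrac{27}{32}c - \tfrac{27}{16} → \tfrac{461}{344}a + \tfrac{1519}{344}b - \tfrac{78}{43}
  leading term a: no divisor's leading term divides it; move \tfrac{461}{344}a to the remainder.
  leading term b: no divisor's leading term divides it; move \tfrac{1519}{344}b to the remainder.
  leading term 1: no divisor's leading term divides it; move -\tfrac{78}{43} to the remainder.
  remainder \tfrac{21}{86}a^{2} + \tfrac{309}{86}ab - \tfrac{1}{4}b^{2} + \tfrac{461}{344}a + \tfrac{1519}{344}b - \tfrac{78}{43} ≠ 0; add k_4 = \tfrac{21}{86}a^{2} + \tfrac{309}{86}ab - \tfrac{1}{4}b^{2} + \tfrac{461}{344}a + \tfrac{1519}{344}b - \tfrac{78}{43} to the basis.

The other S-polynomials (S(h_2,k_3), S(h_1,k_4), S(h_2,k_4), S(k_3,k_4)) all reduce to 0 modulo the current basis, so we have a Gröbner basis.
Inter-reduce: drop elements whose leading term is divisible by another's, tail-reduce, and make monic.
Reduced Gröbner basis: {a^{2} + \tfrac{103}{7}ab - \tfrac{43}{42}b^{2} + \tfrac{461}{84}a + \tfrac{217}{12}b - \tfrac{52}{7}, ac - \tfrac{35}{86}a - \tfrac{1}{4}b + \tfrac{3}{4}c + \tfrac{25}{86}, bc - \tfrac{21}{86}a - 4b - \tfrac{9}{2}c + \tfrac{29}{43}}.

Since the reduced bases disagree, the two ideals are not the same.
The same test decides containment: I ⊆ J iff every generator of I reduces to 0 modulo a Gröbner basis of J.

No, the ideals differ.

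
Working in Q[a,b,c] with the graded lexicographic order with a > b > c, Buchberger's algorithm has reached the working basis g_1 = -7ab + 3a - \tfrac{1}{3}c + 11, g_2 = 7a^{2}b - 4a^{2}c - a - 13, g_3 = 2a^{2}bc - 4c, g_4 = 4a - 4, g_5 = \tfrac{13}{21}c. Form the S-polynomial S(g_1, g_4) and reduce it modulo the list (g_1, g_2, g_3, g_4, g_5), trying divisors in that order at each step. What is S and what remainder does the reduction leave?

lcm(LM(g_1), LM(g_4)) = ab.
S = (lcm/LT(g_1))·g_1 − (lcm/LT(g_4))·g_4 = -\tfrac{3}{7}a + b + \tfrac{1}{21}c - \tfrac{11}{7}.
Reduce S modulo (g_1, g_2, g_3, g_4, g_5) in that order:
  leading term a: subtract (-\tfrac{3}{28})·g_4 from -\tfrac{3}{7}a + b + \tfrac{1}{21}c - \tfrac{11}{7} → b + \tfrac{1}{21}c - 2
  leading term b: no divisor's leading term divides it; move b to the remainder.
  leading term c: subtract (\tfrac{1}{13})·g_5 from \tfrac{1}{21}c - 2 → -2
  leading term 1: no divisor's leading term divides it; move -2 to the remainder.
The remainder b - 2 is nonzero, so it would be added as the next basis element.

S(g_1, g_4) = -\tfrac{3}{7}a + b + \tfrac{1}{21}c - \tfrac{11}{7}; remainder on division = b - 2.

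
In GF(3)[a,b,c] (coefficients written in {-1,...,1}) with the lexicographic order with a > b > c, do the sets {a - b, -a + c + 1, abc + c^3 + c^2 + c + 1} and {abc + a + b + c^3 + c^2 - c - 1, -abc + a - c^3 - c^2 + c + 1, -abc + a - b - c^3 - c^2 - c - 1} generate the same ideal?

Yes, the ideals are equal.

Equality of ideals is decidable: compute both reduced Gröbner bases (unique for the ordering) and check whether they agree.
Buchberger on the first generating set:
f_1 = a - b, LT = a.
f_2 = -a + c + 1, LT = a.
f_3 = abc + c^3 + c^2 + c + 1, LT = abc.

S(f_1,f_2): lcm = a. S = -b + c + 1.
  leading term b: no divisor's leading term divides it; move -b to the remainder.
  leading term c: no divisor's leading term divides it; move c to the remainder.
  leading term 1: no divisor's leading term divides it; move 1 to the remainder.
  remainder -b + c + 1 ≠ 0; add g_4 = -b + c + 1 to the basis.

S(f_1,f_3): lcm = abc. S = -b^2c - c^3 - c^2 - c - 1.
  leading term b^2c: subtract (bc)·g_4 from -b^2c - c^3 - c^2 - c - 1 → -bc^2 - bc - c^3 - c^2 - c - 1
  leading term bc^2: subtract (c^2)·g_4 from -bc^2 - bc - c^3 - c^2 - c - 1 → -bc + c^3 + c^2 - c - 1
  leading term bc: subtract (c)·g_4 from -bc + c^3 + c^2 - c - 1 → c^3 + c - 1
  leading term c^3: no divisor's leading term divides it; move c^3 to the remainder.
  leading term c: no divisor's leading term divides it; move c to the remainder.
  leading term 1: no divisor's leading term divides it; move -1 to the remainder.
  remainder c^3 + c - 1 ≠ 0; add g_5 = c^3 + c - 1 to the basis.

The other S-polynomials (S(f_2,f_3), S(f_1,g_4), S(f_2,g_4), S(f_3,g_4), S(f_1,g_5), S(f_2,g_5), S(f_3,g_5), S(g_4,g_5)) all reduce to 0 modulo the current basis, so we have a Gröbner basis.
Inter-reduce: drop elements whose leading term is divisible by another's, tail-reduce, and make monic.
Reduced Gröbner basis: {a - c - 1, b - c - 1, c^3 + c - 1}.

Buchberger on the second generating set:
h_1 = abc + a + b + c^3 + c^2 - c - 1, LT = abc.
h_2 = -abc + a - c^3 - c^2 + c + 1, LT = abc.
h_3 = -abc + a - b - c^3 - c^2 - c - 1, LT = abc.

S(h_1,h_2): lcm = abc. S = -a + b.
  leading term a: no divisor's leading term divides it; move -a to the remainder.
  leading term b: no divisor's leading term divides it; move b to the remainder.
  remainder -a + b ≠ 0; add k_4 = -a + b to the basis.

S(h_1,h_3): lcm = abc. S = -a + c + 1.
  leading term a: subtract (1)·k_4 from -a + c + 1 → -b + c + 1
  leading term b: no divisor's leading term divides it; move -b to the remainder.
  leading term c: no divisor's leading term divides it; move c to the remainder.
  leading term 1: no divisor's leading term divides it; move 1 to the remainder.
  remainder -b + c + 1 ≠ 0; add k_5 = -b + c + 1 to the basis.

S(h_1,k_4): lcm = abc. S = a + b^2c + b + c^3 + c^2 - c - 1.
  leading term a: subtract (-1)·k_4 from a + b^2c + b + c^3 + c^2 - c - 1 → b^2c - b + c^3 + c^2 - c - 1
  leading term b^2c: subtract (-bc)·k_5 from b^2c - b + c^3 + c^2 - c - 1 → bc^2 + bc - b + c^3 + c^2 - c - 1
  leading term bc^2: subtract (-c^2)·k_5 from bc^2 + bc - b + c^3 + c^2 - c - 1 → bc - b - c^3 - c^2 - c - 1
  leading term bc: subtract (-c)·k_5 from bc - b - c^3 - c^2 - c - 1 → -b - c^3 - 1
  leading term b: subtract (1)·k_5 from -b - c^3 - 1 → -c^3 - c + 1
  leading term c^3: no divisor's leading term divides it; move -c^3 to the remainder.
  leading term c: no divisor's leading term divides it; move -c to the remainder.
  leading term 1: no divisor's leading term divides it; move 1 to the remainder.
  remainder -c^3 - c + 1 ≠ 0; add k_6 = -c^3 - c + 1 to the basis.

The other S-polynomials (S(h_2,h_3), S(h_2,k_4), S(h_3,k_4), S(h_1,k_5), S(h_2,k_5), S(h_3,k_5), S(k_4,k_5), S(h_1,k_6), S(h_2,k_6), S(h_3,k_6), S(k_4,k_6), S(k_5,k_6)) all reduce to 0 modulo the current basis, so we have a Gröbner basis.
Inter-reduce: drop elements whose leading term is divisible by another's, tail-reduce, and make monic.
Reduced Gröbner basis: {a - c - 1, b - c - 1, c^3 + c - 1}.

Same reduced basis, so the two generating sets span the same ideal.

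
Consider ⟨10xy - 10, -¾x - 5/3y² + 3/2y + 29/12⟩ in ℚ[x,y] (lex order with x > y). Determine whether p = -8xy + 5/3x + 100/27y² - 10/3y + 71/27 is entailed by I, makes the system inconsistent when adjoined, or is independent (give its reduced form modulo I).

-8xy + 5/3x + 100/27y² - 10/3y + 71/27 lies in I (it reduces to 0).

First compute the reduced Gröbner basis of I by Buchberger's algorithm.
f_1 = 10xy - 10, LT = xy.
f_2 = -¾x - 5/3y² + 3/2y + 29/12, LT = x.

S(f_1,f_2): lcm = xy. S = -20/9y³ + 2y² + 29/9y - 1.
  reduce S modulo (f_1, f_2):
  remainder -20/9y³ + 2y² + 29/9y - 1 ≠ 0; add h_3 = -20/9y³ + 2y² + 29/9y - 1 to the basis.

The other S-polynomials (S(f_1,h_3), S(f_2,h_3)) all reduce to 0 modulo the current basis, so we have a Gröbner basis.
Inter-reduce: drop elements whose leading term is divisible by another's, tail-reduce, and make monic.
Reduced Gröbner basis: {x + 20/9y² - 2y - 29/9, y³ - 9/10y² - 29/20y + 9/20}.
Label its elements g_1 = x + 20/9y² - 2y - 29/9, g_2 = y³ - 9/10y² - 29/20y + 9/20.

Reduce p = -8xy + 5/3x + 100/27y² - 10/3y + 71/27 modulo G:
  leading term xy: subtract (-8y)·g_1 from -8xy + 5/3x + 100/27y² - 10/3y + 71/27 → 5/3x + 160/9y³ - 332/27y² - 262/9y + 71/27
  leading term x: subtract (5/3)·g_1 from 5/3x + 160/9y³ - 332/27y² - 262/9y + 71/27 → 160/9y³ - 16y² - 232/9y + 8
  leading term y³: subtract (160/9)·g_2 from 160/9y³ - 16y² - 232/9y + 8 → 0
  normal form = 0.
Since the normal form is 0, p ∈ I.

Ideal membership is decidable via reduction modulo a Gröbner basis.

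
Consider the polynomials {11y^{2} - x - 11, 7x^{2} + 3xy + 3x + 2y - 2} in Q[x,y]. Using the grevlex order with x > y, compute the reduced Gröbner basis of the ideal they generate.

G = {x^{2} + \tfrac{3}{7}xy + \tfrac{3}{7}x + \tfrac{2}{7}y - \tfrac{2}{7}, y^{2} - \tfrac{1}{11}x - 1}

f_1 = 11y^{2} - x - 11, LT = y^{2}.
f_2 = 7x^{2} + 3xy + 3x + 2y - 2, LT = x^{2}.

The S-polynomials (S(f_1,f_2)) all reduce to 0 modulo the current basis, so we have a Gröbner basis.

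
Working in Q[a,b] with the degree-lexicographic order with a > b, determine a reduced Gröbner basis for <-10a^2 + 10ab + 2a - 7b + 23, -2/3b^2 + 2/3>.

G = {a^2 - ab - 1/5a + 7/10b - 23/10, b^2 - 1}

Buchberger's algorithm terminates because the ascending chain of leading-term ideals stabilizes.

f_1 = -10a^2 + 10ab + 2a - 7b + 23, LT = a^2.
f_2 = -2/3b^2 + 2/3, LT = b^2.

The S-polynomials (S(f_1,f_2)) all reduce to 0 modulo the current basis, so we have a Gröbner basis.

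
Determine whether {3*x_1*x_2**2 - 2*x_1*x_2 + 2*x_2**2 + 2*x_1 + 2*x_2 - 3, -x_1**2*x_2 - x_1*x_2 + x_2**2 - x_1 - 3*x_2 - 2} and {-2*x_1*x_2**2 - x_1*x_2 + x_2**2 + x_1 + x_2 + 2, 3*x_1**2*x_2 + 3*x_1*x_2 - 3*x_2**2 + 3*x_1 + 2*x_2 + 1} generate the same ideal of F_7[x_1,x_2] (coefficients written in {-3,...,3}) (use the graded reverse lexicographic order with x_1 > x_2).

No, the ideals differ.

Equality of ideals is decidable: compute both reduced Gröbner bases (unique for the ordering) and check whether they agree.
Buchberger on the first generating set:
f_1 = 3*x_1*x_2**2 - 2*x_1*x_2 + 2*x_2**2 + 2*x_1 + 2*x_2 - 3, LT = x_1*x_2**2.
f_2 = -x_1**2*x_2 - x_1*x_2 + x_2**2 - x_1 - 3*x_2 - 2, LT = x_1**2*x_2.

S(f_1,f_2): lcm = x_1**2*x_2**2. S = -3*x_1**2*x_2 + 2*x_1*x_2**2 + x_2**3 + 3*x_1**2 + 2*x_1*x_2 - 3*x_2**2 - x_1 - 2*x_2.
  reduce S modulo (f_1, f_2):
  remainder x_2**3 + 3*x_1**2 - 3*x_1*x_2 + 2*x_2**2 + 3*x_1 + x_2 + 1 ≠ 0; add g_3 = x_2**3 + 3*x_1**2 - 3*x_1*x_2 + 2*x_2**2 + 3*x_1 + x_2 + 1 to the basis.

S(f_1,g_3): lcm = x_1*x_2**3. S = -3*x_1**3 + 3*x_1**2*x_2 + 2*x_1*x_2**2 + 3*x_2**3 - 3*x_1**2 + 2*x_1*x_2 + 3*x_2**2 - x_1 - x_2.
  reduce S modulo (f_1, f_2, g_3):
  remainder -3*x_1**3 + 2*x_1**2 + x_2**2 + 2*x_1 + 2*x_2 ≠ 0; add g_4 = -3*x_1**3 + 2*x_1**2 + x_2**2 + 2*x_1 + 2*x_2 to the basis.

The other S-polynomials (S(f_2,g_3), S(f_1,g_4), S(f_2,g_4), S(g_3,g_4)) all reduce to 0 modulo the current basis, so we have a Gröbner basis.
Inter-reduce: drop elements whose leading term is divisible by another's, tail-reduce, and make monic.
Reduced Gröbner basis: {x_1**3 - 3*x_1**2 + 2*x_2**2 - 3*x_1 - 3*x_2, x_1**2*x_2 + x_1*x_2 - x_2**2 + x_1 + 3*x_2 + 2, x_1*x_2**2 - 3*x_1*x_2 + 3*x_2**2 + 3*x_1 + 3*x_2 - 1, x_2**3 + 3*x_1**2 - 3*x_1*x_2 + 2*x_2**2 + 3*x_1 + x_2 + 1}.

Buchberger on the second generating set:
h_1 = -2*x_1*x_2**2 - x_1*x_2 + x_2**2 + x_1 + x_2 + 2, LT = x_1*x_2**2.
h_2 = 3*x_1**2*x_2 + 3*x_1*x_2 - 3*x_2**2 + 3*x_1 + 2*x_2 + 1, LT = x_1**2*x_2.

S(h_1,h_2): lcm = x_1**2*x_2**2. S = -3*x_1**2*x_2 + 2*x_1*x_2**2 + x_2**3 + 3*x_1**2 + 2*x_1*x_2 - 3*x_2**2 - x_1 + 2*x_2.
  reduce S modulo (h_1, h_2):
  remainder x_2**3 + 3*x_1**2 - 3*x_1*x_2 + 2*x_2**2 + 3*x_1 - 2*x_2 + 3 ≠ 0; add k_3 = x_2**3 + 3*x_1**2 - 3*x_1*x_2 + 2*x_2**2 + 3*x_1 - 2*x_2 + 3 to the basis.

S(h_1,k_3): lcm = x_1*x_2**3. S = -3*x_1**3 + 3*x_1**2*x_2 + 2*x_1*x_2**2 + 3*x_2**3 - 3*x_1**2 - 2*x_1*x_2 + 3*x_2**2 - 3*x_1 - x_2.
  reduce S modulo (h_1, h_2, k_3):
  remainder -3*x_1**3 + 2*x_1**2 + 3*x_1*x_2 + x_2**2 - 3*x_2 - 1 ≠ 0; add k_4 = -3*x_1**3 + 2*x_1**2 + 3*x_1*x_2 + x_2**2 - 3*x_2 - 1 to the basis.

The other S-polynomials (S(h_2,k_3), S(h_1,k_4), S(h_2,k_4), S(k_3,k_4)) all reduce to 0 modulo the current basis, so we have a Gröbner basis.
Inter-reduce: drop elements whose leading term is divisible by another's, tail-reduce, and make monic.
Reduced Gröbner basis: {x_1**3 - 3*x_1**2 - x_1*x_2 + 2*x_2**2 + x_2 - 2, x_1**2*x_2 + x_1*x_2 - x_2**2 + x_1 + 3*x_2 - 2, x_1*x_2**2 - 3*x_1*x_2 + 3*x_2**2 + 3*x_1 + 3*x_2 - 1, x_2**3 + 3*x_1**2 - 3*x_1*x_2 + 2*x_2**2 + 3*x_1 - 2*x_2 + 3}.

The bases are distinct; the ideals are different.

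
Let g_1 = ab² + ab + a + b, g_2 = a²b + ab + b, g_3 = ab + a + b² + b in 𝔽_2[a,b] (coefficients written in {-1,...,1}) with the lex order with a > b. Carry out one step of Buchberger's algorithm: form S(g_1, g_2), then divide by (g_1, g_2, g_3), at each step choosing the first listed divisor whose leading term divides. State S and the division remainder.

S(g_1, g_2) = a²b + a² + ab² + ab + b²; remainder on division = a² + b.

lcm(LM(g_1), LM(g_2)) = a²b².
S = (lcm/LT(g_1))·g_1 − (lcm/LT(g_2))·g_2 = a²b + a² + ab² + ab + b².
Reduce S modulo (g_1, g_2, g_3) in that order:
  leading term a²b: subtract (1)·g_2 from a²b + a² + ab² + ab + b² → a² + ab² + b² + b
  leading term a²: no divisor's leading term divides it; move a² to the remainder.
  leading term ab²: subtract (1)·g_1 from ab² + b² + b → ab + a + b²
  leading term ab: subtract (1)·g_3 from ab + a + b² → b
  leading term b: no divisor's leading term divides it; move b to the remainder.
The remainder a² + b is nonzero, so it would be added as the next basis element.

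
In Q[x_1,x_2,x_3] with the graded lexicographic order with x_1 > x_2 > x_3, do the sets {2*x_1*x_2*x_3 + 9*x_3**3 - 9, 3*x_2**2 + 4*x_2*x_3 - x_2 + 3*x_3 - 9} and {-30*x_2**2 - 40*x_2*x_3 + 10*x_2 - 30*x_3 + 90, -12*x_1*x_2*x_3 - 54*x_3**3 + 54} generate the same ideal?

Two ideals are equal iff their reduced Gröbner bases coincide (the reduced basis is unique for a fixed ordering).
Buchberger on the first generating set:
f_1 = 2*x_1*x_2*x_3 + 9*x_3**3 - 9, LT = x_1*x_2*x_3.
f_2 = 3*x_2**2 + 4*x_2*x_3 - x_2 + 3*x_3 - 9, LT = x_2**2.

S(f_1,f_2): lcm = x_1*x_2**2*x_3. S = -4/3*x_1*x_2*x_3**2 + 9/2*x_2*x_3**3 + 1/3*x_1*x_2*x_3 - x_1*x_3**2 + 3*x_1*x_3 - 9/2*x_2.
  leading term x_1*x_2*x_3**2: subtract (-2/3*x_3)·f_1 from -4/3*x_1*x_2*x_3**2 + 9/2*x_2*x_3**3 + 1/3*x_1*x_2*x_3 - x_1*x_3**2 + 3*x_1*x_3 - 9/2*x_2 → 9/2*x_2*x_3**3 + 6*x_3**4 + 1/3*x_1*x_2*x_3 - x_1*x_3**2 + 3*x_1*x_3 - 9/2*x_2 - 6*x_3
  leading term x_2*x_3**3: no divisor's leading term divides it; move 9/2*x_2*x_3**3 to the remainder.
  leading term x_3**4: no divisor's leading term divides it; move 6*x_3**4 to the remainder.
  leading term x_1*x_2*x_3: subtract (1/6)·f_1 from 1/3*x_1*x_2*x_3 - x_1*x_3**2 + 3*x_1*x_3 - 9/2*x_2 - 6*x_3 → -x_1*x_3**2 - 3/2*x_3**3 + 3*x_1*x_3 - 9/2*x_2 - 6*x_3 + 3/2
  leading term x_1*x_3**2: no divisor's leading term divides it; move -x_1*x_3**2 to the remainder.
  leading term x_3**3: no divisor's leading term divides it; move -3/2*x_3**3 to the remainder.
  leading term x_1*x_3: no divisor's leading term divides it; move 3*x_1*x_3 to the remainder.
  leading term x_2: no divisor's leading term divides it; move -9/2*x_2 to the remainder.
  leading term x_3: no divisor's leading term divides it; move -6*x_3 to the remainder.
  leading term 1: no divisor's leading term divides it; move 3/2 to the remainder.
  remainder 9/2*x_2*x_3**3 + 6*x_3**4 - x_1*x_3**2 - 3/2*x_3**3 + 3*x_1*x_3 - 9/2*x_2 - 6*x_3 + 3/2 ≠ 0; add g_3 = 9/2*x_2*x_3**3 + 6*x_3**4 - x_1*x_3**2 - 3/2*x_3**3 + 3*x_1*x_3 - 9/2*x_2 - 6*x_3 + 3/2 to the basis.

S(f_1,g_3): lcm = x_1*x_2*x_3**3. S = -4/3*x_1*x_3**4 + 9/2*x_3**5 + 2/9*x_1**2*x_3**2 + 1/3*x_1*x_3**3 - 2/3*x_1**2*x_3 + x_1*x_2 + 4/3*x_1*x_3 - 9/2*x_3**2 - 1/3*x_1.
  leading term x_1*x_3**4: no divisor's leading term divides it; move -4/3*x_1*x_3**4 to the remainder.
  leading term x_3**5: no divisor's leading term divides it; move 9/2*x_3**5 to the remainder.
  leading term x_1**2*x_3**2: no divisor's leading term divides it; move 2/9*x_1**2*x_3**2 to the remainder.
  leading term x_1*x_3**3: no divisor's leading term divides it; move 1/3*x_1*x_3**3 to the remainder.
  leading term x_1**2*x_3: no divisor's leading term divides it; move -2/3*x_1**2*x_3 to the remainder.
  leading term x_1*x_2: no divisor's leading term divides it; move x_1*x_2 to the remainder.
  leading term x_1*x_3: no divisor's leading term divides it; move 4/3*x_1*x_3 to the remainder.
  leading term x_3**2: no divisor's leading term divides it; move -9/2*x_3**2 to the remainder.
  leading term x_1: no divisor's leading term divides it; move -1/3*x_1 to the remainder.
  remainder -4/3*x_1*x_3**4 + 9/2*x_3**5 + 2/9*x_1**2*x_3**2 + 1/3*x_1*x_3**3 - 2/3*x_1**2*x_3 + x_1*x_2 + 4/3*x_1*x_3 - 9/2*x_3**2 - 1/3*x_1 ≠ 0; add g_4 = -4/3*x_1*x_3**4 + 9/2*x_3**5 + 2/9*x_1**2*x_3**2 + 1/3*x_1*x_3**3 - 2/3*x_1**2*x_3 + x_1*x_2 + 4/3*x_1*x_3 - 9/2*x_3**2 - 1/3*x_1 to the basis.

The other S-polynomials (S(f_2,g_3), S(f_1,g_4), S(f_2,g_4), S(g_3,g_4)) all reduce to 0 modulo the current basis, so we have a Gröbner basis.
Inter-reduce: drop elements whose leading term is divisible by another's, tail-reduce, and make monic.
Reduced Gröbner basis: {x_1*x_3**4 - 27/8*x_3**5 - 1/6*x_1**2*x_3**2 - 1/4*x_1*x_3**3 + 1/2*x_1**2*x_3 - 3/4*x_1*x_2 - x_1*x_3 + 27/8*x_3**2 + 1/4*x_1, x_2*x_3**3 + 4/3*x_3**4 - 2/9*x_1*x_3**2 - 1/3*x_3**3 + 2/3*x_1*x_3 - x_2 - 4/3*x_3 + 1/3, x_1*x_2*x_3 + 9/2*x_3**3 - 9/2, x_2**2 + 4/3*x_2*x_3 - 1/3*x_2 + x_3 - 3}.

Buchberger on the second generating set:
h_1 = -30*x_2**2 - 40*x_2*x_3 + 10*x_2 - 30*x_3 + 90, LT = x_2**2.
h_2 = -12*x_1*x_2*x_3 - 54*x_3**3 + 54, LT = x_1*x_2*x_3.

S(h_1,h_2): lcm = x_1*x_2**2*x_3. S = 4/3*x_1*x_2*x_3**2 - 9/2*x_2*x_3**3 - 1/3*x_1*x_2*x_3 + x_1*x_3**2 - 3*x_1*x_3 + 9/2*x_2.
  leading term x_1*x_2*x_3**2: subtract (-1/9*x_3)·h_2 from 4/3*x_1*x_2*x_3**2 - 9/2*x_2*x_3**3 - 1/3*x_1*x_2*x_3 + x_1*x_3**2 - 3*x_1*x_3 + 9/2*x_2 → -9/2*x_2*x_3**3 - 6*x_3**4 - 1/3*x_1*x_2*x_3 + x_1*x_3**2 - 3*x_1*x_3 + 9/2*x_2 + 6*x_3
  leading term x_2*x_3**3: no divisor's leading term divides it; move -9/2*x_2*x_3**3 to the remainder.
  leading term x_3**4: no divisor's leading term divides it; move -6*x_3**4 to the remainder.
  leading term x_1*x_2*x_3: subtract (1/36)·h_2 from -1/3*x_1*x_2*x_3 + x_1*x_3**2 - 3*x_1*x_3 + 9/2*x_2 + 6*x_3 → x_1*x_3**2 + 3/2*x_3**3 - 3*x_1*x_3 + 9/2*x_2 + 6*x_3 - 3/2
  leading term x_1*x_3**2: no divisor's leading term divides it; move x_1*x_3**2 to the remainder.
  leading term x_3**3: no divisor's leading term divides it; move 3/2*x_3**3 to the remainder.
  leading term x_1*x_3: no divisor's leading term divides it; move -3*x_1*x_3 to the remainder.
  leading term x_2: no divisor's leading term divides it; move 9/2*x_2 to the remainder.
  leading term x_3: no divisor's leading term divides it; move 6*x_3 to the remainder.
  leading term 1: no divisor's leading term divides it; move -3/2 to the remainder.
  remainder -9/2*x_2*x_3**3 - 6*x_3**4 + x_1*x_3**2 + 3/2*x_3**3 - 3*x_1*x_3 + 9/2*x_2 + 6*x_3 - 3/2 ≠ 0; add k_3 = -9/2*x_2*x_3**3 - 6*x_3**4 + x_1*x_3**2 + 3/2*x_3**3 - 3*x_1*x_3 + 9/2*x_2 + 6*x_3 - 3/2 to the basis.

S(h_2,k_3): lcm = x_1*x_2*x_3**3. S = -4/3*x_1*x_3**4 + 9/2*x_3**5 + 2/9*x_1**2*x_3**2 + 1/3*x_1*x_3**3 - 2/3*x_1**2*x_3 + x_1*x_2 + 4/3*x_1*x_3 - 9/2*x_3**2 - 1/3*x_1.
  leading term x_1*x_3**4: no divisor's leading term divides it; move -4/3*x_1*x_3**4 to the remainder.
  leading term x_3**5: no divisor's leading term divides it; move 9/2*x_3**5 to the remainder.
  leading term x_1**2*x_3**2: no divisor's leading term divides it; move 2/9*x_1**2*x_3**2 to the remainder.
  leading term x_1*x_3**3: no divisor's leading term divides it; move 1/3*x_1*x_3**3 to the remainder.
  leading term x_1**2*x_3: no divisor's leading term divides it; move -2/3*x_1**2*x_3 to the remainder.
  leading term x_1*x_2: no divisor's leading term divides it; move x_1*x_2 to the remainder.
  leading term x_1*x_3: no divisor's leading term divides it; move 4/3*x_1*x_3 to the remainder.
  leading term x_3**2: no divisor's leading term divides it; move -9/2*x_3**2 to the remainder.
  leading term x_1: no divisor's leading term divides it; move -1/3*x_1 to the remainder.
  remainder -4/3*x_1*x_3**4 + 9/2*x_3**5 + 2/9*x_1**2*x_3**2 + 1/3*x_1*x_3**3 - 2/3*x_1**2*x_3 + x_1*x_2 + 4/3*x_1*x_3 - 9/2*x_3**2 - 1/3*x_1 ≠ 0; add k_4 = -4/3*x_1*x_3**4 + 9/2*x_3**5 + 2/9*x_1**2*x_3**2 + 1/3*x_1*x_3**3 - 2/3*x_1**2*x_3 + x_1*x_2 + 4/3*x_1*x_3 - 9/2*x_3**2 - 1/3*x_1 to the basis.

The other S-polynomials (S(h_1,k_3), S(h_1,k_4), S(h_2,k_4), S(k_3,k_4)) all reduce to 0 modulo the current basis, so we have a Gröbner basis.
Inter-reduce: drop elements whose leading term is divisible by another's, tail-reduce, and make monic.
Reduced Gröbner basis: {x_1*x_3**4 - 27/8*x_3**5 - 1/6*x_1**2*x_3**2 - 1/4*x_1*x_3**3 + 1/2*x_1**2*x_3 - 3/4*x_1*x_2 - x_1*x_3 + 27/8*x_3**2 + 1/4*x_1, x_2*x_3**3 + 4/3*x_3**4 - 2/9*x_1*x_3**2 - 1/3*x_3**3 + 2/3*x_1*x_3 - x_2 - 4/3*x_3 + 1/3, x_1*x_2*x_3 + 9/2*x_3**3 - 9/2, x_2**2 + 4/3*x_2*x_3 - 1/3*x_2 + x_3 - 3}.

These coincide, so the ideals are equal.

Yes, the ideals are equal.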